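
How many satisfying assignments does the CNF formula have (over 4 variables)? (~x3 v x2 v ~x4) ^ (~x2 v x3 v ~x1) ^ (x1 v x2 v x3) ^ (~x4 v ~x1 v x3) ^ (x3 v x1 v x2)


Enumerate all 16 truth assignments over 4 variables.
Test each against every clause.
Satisfying assignments found: 9.

9


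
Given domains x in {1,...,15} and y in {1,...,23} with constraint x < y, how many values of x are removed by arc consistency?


For the constraint x < y, x needs a supporting value in y's domain.
x can be at most 22 (one less than y's maximum).
Valid x values from domain: 15 out of 15.
Pruned = 15 - 15 = 0.

0


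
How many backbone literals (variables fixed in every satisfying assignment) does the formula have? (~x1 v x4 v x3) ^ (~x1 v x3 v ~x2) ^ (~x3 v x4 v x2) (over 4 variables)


Find all satisfying assignments: 11 model(s).
Check which variables have the same value in every model.
No variable is fixed across all models.
Backbone size = 0.

0


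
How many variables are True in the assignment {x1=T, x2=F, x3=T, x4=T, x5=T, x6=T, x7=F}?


The weight is the number of variables assigned True.
True variables: x1, x3, x4, x5, x6.
Weight = 5.

5


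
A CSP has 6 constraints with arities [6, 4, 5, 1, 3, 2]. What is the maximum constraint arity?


The arities are: 6, 4, 5, 1, 3, 2.
Scan for the maximum value.
Maximum arity = 6.

6


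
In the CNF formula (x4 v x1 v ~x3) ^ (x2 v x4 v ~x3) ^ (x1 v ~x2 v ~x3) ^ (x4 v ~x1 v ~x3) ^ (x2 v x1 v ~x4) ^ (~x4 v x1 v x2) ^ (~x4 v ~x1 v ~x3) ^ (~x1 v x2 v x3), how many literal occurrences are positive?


Scan each clause for unnegated literals.
Clause 1: 2 positive; Clause 2: 2 positive; Clause 3: 1 positive; Clause 4: 1 positive; Clause 5: 2 positive; Clause 6: 2 positive; Clause 7: 0 positive; Clause 8: 2 positive.
Total positive literal occurrences = 12.

12


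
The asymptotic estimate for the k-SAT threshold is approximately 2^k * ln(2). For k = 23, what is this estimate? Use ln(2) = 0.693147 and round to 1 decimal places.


Using the asymptotic formula: threshold ~ 2^k * ln(2).
2^23 = 8388608.
8388608 * 0.693147 = 5814538.5.

5814538.5


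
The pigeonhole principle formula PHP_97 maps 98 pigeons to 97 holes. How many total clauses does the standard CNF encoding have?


The PHP encoding has two parts:
1) At-least-one-hole clauses: 98 (one per pigeon, each with 97 literals).
2) At-most-one-pigeon-per-hole clauses: 97 holes * C(98,2) = 97 * 4753 = 461041.
Total clauses = 98 + 461041 = 461139.

461139


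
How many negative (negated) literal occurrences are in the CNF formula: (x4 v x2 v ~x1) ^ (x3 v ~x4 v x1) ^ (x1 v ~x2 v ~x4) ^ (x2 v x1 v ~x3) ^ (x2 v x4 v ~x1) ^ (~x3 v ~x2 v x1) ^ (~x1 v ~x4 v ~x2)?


Scan each clause for negated literals.
Clause 1: 1 negative; Clause 2: 1 negative; Clause 3: 2 negative; Clause 4: 1 negative; Clause 5: 1 negative; Clause 6: 2 negative; Clause 7: 3 negative.
Total negative literal occurrences = 11.

11


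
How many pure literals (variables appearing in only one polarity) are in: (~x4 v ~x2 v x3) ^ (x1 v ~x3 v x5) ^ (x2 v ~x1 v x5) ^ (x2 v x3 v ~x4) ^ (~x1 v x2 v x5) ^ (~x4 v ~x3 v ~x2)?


A pure literal appears in only one polarity across all clauses.
Pure literals: x4 (negative only), x5 (positive only).
Count = 2.

2


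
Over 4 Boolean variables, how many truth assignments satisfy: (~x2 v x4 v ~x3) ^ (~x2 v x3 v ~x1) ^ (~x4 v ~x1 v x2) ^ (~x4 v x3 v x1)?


Enumerate all 16 truth assignments over 4 variables.
Test each against every clause.
Satisfying assignments found: 8.

8


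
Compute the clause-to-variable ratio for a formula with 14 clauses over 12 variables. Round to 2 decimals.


Clause-to-variable ratio = clauses / variables.
14 / 12 = 1.17.

1.17


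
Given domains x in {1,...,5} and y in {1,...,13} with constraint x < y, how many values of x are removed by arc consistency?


For the constraint x < y, x needs a supporting value in y's domain.
x can be at most 12 (one less than y's maximum).
Valid x values from domain: 5 out of 5.
Pruned = 5 - 5 = 0.

0


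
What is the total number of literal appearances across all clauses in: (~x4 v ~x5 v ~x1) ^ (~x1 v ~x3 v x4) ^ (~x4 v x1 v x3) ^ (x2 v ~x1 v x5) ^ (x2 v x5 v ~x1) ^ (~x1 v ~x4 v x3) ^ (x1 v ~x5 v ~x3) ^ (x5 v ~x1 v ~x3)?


Clause lengths: 3, 3, 3, 3, 3, 3, 3, 3.
Sum = 3 + 3 + 3 + 3 + 3 + 3 + 3 + 3 = 24.

24


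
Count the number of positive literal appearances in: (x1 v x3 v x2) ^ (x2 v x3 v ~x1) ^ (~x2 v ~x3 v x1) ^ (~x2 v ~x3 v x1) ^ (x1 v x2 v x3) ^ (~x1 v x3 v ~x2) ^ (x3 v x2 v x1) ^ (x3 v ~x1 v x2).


Scan each clause for unnegated literals.
Clause 1: 3 positive; Clause 2: 2 positive; Clause 3: 1 positive; Clause 4: 1 positive; Clause 5: 3 positive; Clause 6: 1 positive; Clause 7: 3 positive; Clause 8: 2 positive.
Total positive literal occurrences = 16.

16


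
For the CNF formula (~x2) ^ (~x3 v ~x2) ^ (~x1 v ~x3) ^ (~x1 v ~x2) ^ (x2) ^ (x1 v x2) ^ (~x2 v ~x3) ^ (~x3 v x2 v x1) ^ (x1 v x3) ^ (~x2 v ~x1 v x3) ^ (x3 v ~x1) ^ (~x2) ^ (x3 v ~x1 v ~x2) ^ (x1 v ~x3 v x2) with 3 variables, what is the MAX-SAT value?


Enumerate all 8 truth assignments.
For each, count how many of the 14 clauses are satisfied.
The formula is not fully satisfiable, so the maximum is below 14.
Maximum simultaneously satisfiable clauses = 12.

12


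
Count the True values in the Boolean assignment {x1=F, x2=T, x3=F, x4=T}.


The weight is the number of variables assigned True.
True variables: x2, x4.
Weight = 2.

2


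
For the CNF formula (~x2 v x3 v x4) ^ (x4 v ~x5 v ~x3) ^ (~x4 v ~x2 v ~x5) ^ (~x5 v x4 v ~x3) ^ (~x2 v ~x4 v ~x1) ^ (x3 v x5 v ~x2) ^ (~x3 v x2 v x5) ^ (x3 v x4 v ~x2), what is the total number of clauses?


Each group enclosed in parentheses joined by ^ is one clause.
Counting the conjuncts: 8 clauses.

8


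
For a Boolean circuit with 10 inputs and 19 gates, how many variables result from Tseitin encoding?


The Tseitin transformation introduces one auxiliary variable per gate.
Total variables = inputs + gates = 10 + 19 = 29.

29


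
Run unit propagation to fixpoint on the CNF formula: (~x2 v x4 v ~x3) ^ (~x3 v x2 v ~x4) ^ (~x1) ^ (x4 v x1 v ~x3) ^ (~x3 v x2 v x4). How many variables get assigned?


Unit propagation repeatedly assigns the literal in any unit clause, then simplifies.
Assignments in order: x1 = F.
No further unit clauses remain.
Total variables assigned = 1.

1


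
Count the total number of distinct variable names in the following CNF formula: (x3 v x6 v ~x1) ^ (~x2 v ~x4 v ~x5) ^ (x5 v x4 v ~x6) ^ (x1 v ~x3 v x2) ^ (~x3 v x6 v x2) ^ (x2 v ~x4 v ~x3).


Identify each distinct variable in the formula.
Variables found: x1, x2, x3, x4, x5, x6.
Total distinct variables = 6.

6


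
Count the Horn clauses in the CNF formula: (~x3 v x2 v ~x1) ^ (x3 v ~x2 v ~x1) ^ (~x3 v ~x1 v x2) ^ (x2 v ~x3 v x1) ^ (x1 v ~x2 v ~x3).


A Horn clause has at most one positive literal.
Clause 1: 1 positive lit(s) -> Horn
Clause 2: 1 positive lit(s) -> Horn
Clause 3: 1 positive lit(s) -> Horn
Clause 4: 2 positive lit(s) -> not Horn
Clause 5: 1 positive lit(s) -> Horn
Total Horn clauses = 4.

4


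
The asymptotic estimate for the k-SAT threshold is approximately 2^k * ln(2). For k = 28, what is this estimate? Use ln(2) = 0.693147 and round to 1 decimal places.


Using the asymptotic formula: threshold ~ 2^k * ln(2).
2^28 = 268435456.
268435456 * 0.693147 = 186065231.0.

186065231.0


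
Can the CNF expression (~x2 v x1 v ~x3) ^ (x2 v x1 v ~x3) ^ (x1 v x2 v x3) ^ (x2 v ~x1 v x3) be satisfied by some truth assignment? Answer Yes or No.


Check all 8 possible truth assignments.
Number of satisfying assignments found: 4.
The formula is satisfiable.

Yes


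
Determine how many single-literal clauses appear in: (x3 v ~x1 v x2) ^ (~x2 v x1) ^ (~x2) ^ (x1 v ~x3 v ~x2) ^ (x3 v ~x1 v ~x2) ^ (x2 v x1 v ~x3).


A unit clause contains exactly one literal.
Unit clauses found: (~x2).
Count = 1.

1


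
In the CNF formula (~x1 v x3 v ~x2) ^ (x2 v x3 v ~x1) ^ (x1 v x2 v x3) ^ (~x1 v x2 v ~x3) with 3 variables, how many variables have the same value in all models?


Find all satisfying assignments: 4 model(s).
Check which variables have the same value in every model.
No variable is fixed across all models.
Backbone size = 0.

0


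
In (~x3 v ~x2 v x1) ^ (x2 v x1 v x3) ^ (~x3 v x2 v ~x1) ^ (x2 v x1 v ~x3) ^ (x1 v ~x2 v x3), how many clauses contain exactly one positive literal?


A definite clause has exactly one positive literal.
Clause 1: 1 positive -> definite
Clause 2: 3 positive -> not definite
Clause 3: 1 positive -> definite
Clause 4: 2 positive -> not definite
Clause 5: 2 positive -> not definite
Definite clause count = 2.

2


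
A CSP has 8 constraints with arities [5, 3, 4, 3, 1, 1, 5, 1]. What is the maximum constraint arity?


The arities are: 5, 3, 4, 3, 1, 1, 5, 1.
Scan for the maximum value.
Maximum arity = 5.

5


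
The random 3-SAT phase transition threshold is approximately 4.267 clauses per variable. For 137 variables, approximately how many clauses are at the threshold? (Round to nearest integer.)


The 3-SAT phase transition occurs at approximately 4.267 clauses per variable.
m = 4.267 * 137 = 584.579.
Rounded to nearest integer: 585.

585


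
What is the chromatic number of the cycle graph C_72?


A cycle on an even number of vertices is bipartite: alternate two colors around the cycle.
Since 72 is even, two colors suffice, and at least two are needed because the graph has edges.
Chromatic number = 2.

2


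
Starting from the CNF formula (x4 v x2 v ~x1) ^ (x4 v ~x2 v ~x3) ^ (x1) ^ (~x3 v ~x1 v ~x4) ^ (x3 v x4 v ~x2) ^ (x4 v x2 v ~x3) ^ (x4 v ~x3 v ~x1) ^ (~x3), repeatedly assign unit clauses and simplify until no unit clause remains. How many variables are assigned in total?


Unit propagation repeatedly assigns the literal in any unit clause, then simplifies.
Assignments in order: x1 = T, x3 = F.
No further unit clauses remain.
Total variables assigned = 2.

2


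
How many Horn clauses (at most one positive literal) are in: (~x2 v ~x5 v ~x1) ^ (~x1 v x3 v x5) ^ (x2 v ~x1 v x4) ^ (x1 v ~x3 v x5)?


A Horn clause has at most one positive literal.
Clause 1: 0 positive lit(s) -> Horn
Clause 2: 2 positive lit(s) -> not Horn
Clause 3: 2 positive lit(s) -> not Horn
Clause 4: 2 positive lit(s) -> not Horn
Total Horn clauses = 1.

1


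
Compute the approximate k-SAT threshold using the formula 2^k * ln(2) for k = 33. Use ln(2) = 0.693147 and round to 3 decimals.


Using the asymptotic formula: threshold ~ 2^k * ln(2).
2^33 = 8589934592.
8589934592 * 0.693147 = 5954087392.641.

5954087392.641


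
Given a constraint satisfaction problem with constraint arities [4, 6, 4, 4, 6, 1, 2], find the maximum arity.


The arities are: 4, 6, 4, 4, 6, 1, 2.
Scan for the maximum value.
Maximum arity = 6.

6


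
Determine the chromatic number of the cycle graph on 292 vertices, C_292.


A cycle on an even number of vertices is bipartite: alternate two colors around the cycle.
Since 292 is even, two colors suffice, and at least two are needed because the graph has edges.
Chromatic number = 2.

2


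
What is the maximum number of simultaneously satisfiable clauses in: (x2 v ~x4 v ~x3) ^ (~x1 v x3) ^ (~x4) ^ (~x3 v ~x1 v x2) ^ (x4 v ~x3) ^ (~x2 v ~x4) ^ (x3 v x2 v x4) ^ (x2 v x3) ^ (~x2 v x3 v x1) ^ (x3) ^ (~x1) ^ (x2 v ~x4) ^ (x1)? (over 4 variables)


Enumerate all 16 truth assignments.
For each, count how many of the 13 clauses are satisfied.
The formula is not fully satisfiable, so the maximum is below 13.
Maximum simultaneously satisfiable clauses = 11.

11


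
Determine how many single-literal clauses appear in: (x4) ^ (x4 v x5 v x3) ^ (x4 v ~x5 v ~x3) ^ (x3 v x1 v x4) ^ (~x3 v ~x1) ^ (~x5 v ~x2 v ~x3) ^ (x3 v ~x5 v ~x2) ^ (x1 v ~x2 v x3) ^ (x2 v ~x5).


A unit clause contains exactly one literal.
Unit clauses found: (x4).
Count = 1.

1


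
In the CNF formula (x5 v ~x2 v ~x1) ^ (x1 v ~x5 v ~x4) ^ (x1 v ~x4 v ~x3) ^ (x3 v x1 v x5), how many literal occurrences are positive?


Scan each clause for unnegated literals.
Clause 1: 1 positive; Clause 2: 1 positive; Clause 3: 1 positive; Clause 4: 3 positive.
Total positive literal occurrences = 6.

6


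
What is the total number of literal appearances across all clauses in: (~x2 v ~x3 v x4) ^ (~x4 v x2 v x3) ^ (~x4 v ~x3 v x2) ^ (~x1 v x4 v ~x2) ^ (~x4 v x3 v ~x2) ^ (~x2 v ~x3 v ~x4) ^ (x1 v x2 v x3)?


Clause lengths: 3, 3, 3, 3, 3, 3, 3.
Sum = 3 + 3 + 3 + 3 + 3 + 3 + 3 = 21.

21


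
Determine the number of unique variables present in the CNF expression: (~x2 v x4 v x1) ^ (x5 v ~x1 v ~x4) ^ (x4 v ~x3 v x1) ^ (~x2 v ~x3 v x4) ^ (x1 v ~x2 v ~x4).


Identify each distinct variable in the formula.
Variables found: x1, x2, x3, x4, x5.
Total distinct variables = 5.

5


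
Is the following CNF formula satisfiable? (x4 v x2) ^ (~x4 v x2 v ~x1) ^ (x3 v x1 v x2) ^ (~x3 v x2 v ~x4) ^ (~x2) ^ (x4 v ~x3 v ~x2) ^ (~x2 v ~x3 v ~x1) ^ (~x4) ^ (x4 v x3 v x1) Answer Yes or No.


Check all 16 possible truth assignments.
Number of satisfying assignments found: 0.
The formula is unsatisfiable.

No


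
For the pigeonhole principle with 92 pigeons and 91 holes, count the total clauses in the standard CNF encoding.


The PHP encoding has two parts:
1) At-least-one-hole clauses: 92 (one per pigeon, each with 91 literals).
2) At-most-one-pigeon-per-hole clauses: 91 holes * C(92,2) = 91 * 4186 = 380926.
Total clauses = 92 + 380926 = 381018.

381018


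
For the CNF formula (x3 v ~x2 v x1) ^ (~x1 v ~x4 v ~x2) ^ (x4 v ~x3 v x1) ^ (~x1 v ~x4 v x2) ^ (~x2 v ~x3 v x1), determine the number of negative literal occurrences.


Scan each clause for negated literals.
Clause 1: 1 negative; Clause 2: 3 negative; Clause 3: 1 negative; Clause 4: 2 negative; Clause 5: 2 negative.
Total negative literal occurrences = 9.

9


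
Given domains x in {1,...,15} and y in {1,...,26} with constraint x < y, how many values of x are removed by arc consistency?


For the constraint x < y, x needs a supporting value in y's domain.
x can be at most 25 (one less than y's maximum).
Valid x values from domain: 15 out of 15.
Pruned = 15 - 15 = 0.

0


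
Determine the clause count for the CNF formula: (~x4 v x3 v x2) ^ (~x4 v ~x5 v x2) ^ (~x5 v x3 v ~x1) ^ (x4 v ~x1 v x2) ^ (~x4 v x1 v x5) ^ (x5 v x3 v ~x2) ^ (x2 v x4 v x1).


Each group enclosed in parentheses joined by ^ is one clause.
Counting the conjuncts: 7 clauses.

7


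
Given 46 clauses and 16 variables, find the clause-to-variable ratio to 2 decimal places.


Clause-to-variable ratio = clauses / variables.
46 / 16 = 2.88.

2.88


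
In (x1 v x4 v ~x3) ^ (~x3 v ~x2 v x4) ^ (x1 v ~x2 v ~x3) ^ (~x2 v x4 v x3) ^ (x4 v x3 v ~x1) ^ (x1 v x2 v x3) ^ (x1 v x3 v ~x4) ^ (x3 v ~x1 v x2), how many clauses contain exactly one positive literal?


A definite clause has exactly one positive literal.
Clause 1: 2 positive -> not definite
Clause 2: 1 positive -> definite
Clause 3: 1 positive -> definite
Clause 4: 2 positive -> not definite
Clause 5: 2 positive -> not definite
Clause 6: 3 positive -> not definite
Clause 7: 2 positive -> not definite
Clause 8: 2 positive -> not definite
Definite clause count = 2.

2


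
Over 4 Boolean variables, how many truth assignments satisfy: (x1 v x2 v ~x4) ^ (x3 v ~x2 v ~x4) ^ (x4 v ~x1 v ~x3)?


Enumerate all 16 truth assignments over 4 variables.
Test each against every clause.
Satisfying assignments found: 10.

10


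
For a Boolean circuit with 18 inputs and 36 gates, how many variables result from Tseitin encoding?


The Tseitin transformation introduces one auxiliary variable per gate.
Total variables = inputs + gates = 18 + 36 = 54.

54


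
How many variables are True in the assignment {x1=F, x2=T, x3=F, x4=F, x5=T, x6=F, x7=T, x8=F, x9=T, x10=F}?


The weight is the number of variables assigned True.
True variables: x2, x5, x7, x9.
Weight = 4.

4


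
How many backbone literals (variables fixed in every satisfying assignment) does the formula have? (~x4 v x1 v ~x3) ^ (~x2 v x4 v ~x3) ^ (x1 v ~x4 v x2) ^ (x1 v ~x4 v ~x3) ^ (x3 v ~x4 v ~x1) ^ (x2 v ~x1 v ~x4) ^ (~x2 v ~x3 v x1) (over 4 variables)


Find all satisfying assignments: 8 model(s).
Check which variables have the same value in every model.
No variable is fixed across all models.
Backbone size = 0.

0


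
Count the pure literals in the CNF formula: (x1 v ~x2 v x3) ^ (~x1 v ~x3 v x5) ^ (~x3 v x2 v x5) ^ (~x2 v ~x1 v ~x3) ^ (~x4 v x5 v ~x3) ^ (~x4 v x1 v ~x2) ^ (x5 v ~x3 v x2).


A pure literal appears in only one polarity across all clauses.
Pure literals: x4 (negative only), x5 (positive only).
Count = 2.

2


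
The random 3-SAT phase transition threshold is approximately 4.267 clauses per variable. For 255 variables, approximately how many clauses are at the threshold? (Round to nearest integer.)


The 3-SAT phase transition occurs at approximately 4.267 clauses per variable.
m = 4.267 * 255 = 1088.085.
Rounded to nearest integer: 1088.

1088


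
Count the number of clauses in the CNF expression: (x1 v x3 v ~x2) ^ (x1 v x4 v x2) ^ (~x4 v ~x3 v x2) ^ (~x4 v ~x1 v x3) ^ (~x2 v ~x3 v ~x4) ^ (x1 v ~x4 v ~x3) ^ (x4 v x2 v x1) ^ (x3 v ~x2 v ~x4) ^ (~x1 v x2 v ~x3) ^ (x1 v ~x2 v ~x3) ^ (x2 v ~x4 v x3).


Each group enclosed in parentheses joined by ^ is one clause.
Counting the conjuncts: 11 clauses.

11


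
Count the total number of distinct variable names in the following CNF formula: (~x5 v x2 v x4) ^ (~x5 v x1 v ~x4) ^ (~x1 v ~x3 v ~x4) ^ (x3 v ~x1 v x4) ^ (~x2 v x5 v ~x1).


Identify each distinct variable in the formula.
Variables found: x1, x2, x3, x4, x5.
Total distinct variables = 5.

5


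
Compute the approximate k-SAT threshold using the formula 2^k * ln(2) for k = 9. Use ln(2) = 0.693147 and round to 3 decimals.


Using the asymptotic formula: threshold ~ 2^k * ln(2).
2^9 = 512.
512 * 0.693147 = 354.891.

354.891


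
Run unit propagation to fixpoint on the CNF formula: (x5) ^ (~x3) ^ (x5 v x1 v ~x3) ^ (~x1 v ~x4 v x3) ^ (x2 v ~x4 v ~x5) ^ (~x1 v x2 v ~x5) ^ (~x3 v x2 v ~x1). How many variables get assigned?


Unit propagation repeatedly assigns the literal in any unit clause, then simplifies.
Assignments in order: x5 = T, x3 = F.
No further unit clauses remain.
Total variables assigned = 2.

2


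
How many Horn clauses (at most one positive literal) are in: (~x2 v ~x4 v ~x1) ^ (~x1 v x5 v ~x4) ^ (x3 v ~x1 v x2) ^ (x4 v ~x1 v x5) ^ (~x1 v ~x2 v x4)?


A Horn clause has at most one positive literal.
Clause 1: 0 positive lit(s) -> Horn
Clause 2: 1 positive lit(s) -> Horn
Clause 3: 2 positive lit(s) -> not Horn
Clause 4: 2 positive lit(s) -> not Horn
Clause 5: 1 positive lit(s) -> Horn
Total Horn clauses = 3.

3


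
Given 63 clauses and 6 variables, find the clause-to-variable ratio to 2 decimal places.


Clause-to-variable ratio = clauses / variables.
63 / 6 = 10.5.

10.5


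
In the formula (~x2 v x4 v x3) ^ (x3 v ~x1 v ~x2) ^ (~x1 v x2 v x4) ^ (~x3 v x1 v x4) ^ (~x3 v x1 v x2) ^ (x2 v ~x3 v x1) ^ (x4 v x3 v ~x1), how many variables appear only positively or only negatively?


A pure literal appears in only one polarity across all clauses.
Pure literals: x4 (positive only).
Count = 1.

1


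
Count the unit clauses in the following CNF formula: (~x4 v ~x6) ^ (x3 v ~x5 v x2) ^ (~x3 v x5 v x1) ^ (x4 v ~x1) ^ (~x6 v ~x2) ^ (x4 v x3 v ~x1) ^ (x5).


A unit clause contains exactly one literal.
Unit clauses found: (x5).
Count = 1.

1


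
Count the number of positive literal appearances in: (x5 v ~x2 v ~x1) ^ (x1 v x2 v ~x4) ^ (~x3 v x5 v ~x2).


Scan each clause for unnegated literals.
Clause 1: 1 positive; Clause 2: 2 positive; Clause 3: 1 positive.
Total positive literal occurrences = 4.

4


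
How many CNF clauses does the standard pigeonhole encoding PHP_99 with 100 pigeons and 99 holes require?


The PHP encoding has two parts:
1) At-least-one-hole clauses: 100 (one per pigeon, each with 99 literals).
2) At-most-one-pigeon-per-hole clauses: 99 holes * C(100,2) = 99 * 4950 = 490050.
Total clauses = 100 + 490050 = 490150.

490150


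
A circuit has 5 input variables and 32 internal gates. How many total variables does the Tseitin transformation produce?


The Tseitin transformation introduces one auxiliary variable per gate.
Total variables = inputs + gates = 5 + 32 = 37.

37


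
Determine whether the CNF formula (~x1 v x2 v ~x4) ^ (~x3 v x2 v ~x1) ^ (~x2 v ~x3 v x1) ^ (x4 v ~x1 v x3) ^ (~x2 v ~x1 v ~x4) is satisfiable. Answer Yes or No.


Check all 16 possible truth assignments.
Number of satisfying assignments found: 7.
The formula is satisfiable.

Yes


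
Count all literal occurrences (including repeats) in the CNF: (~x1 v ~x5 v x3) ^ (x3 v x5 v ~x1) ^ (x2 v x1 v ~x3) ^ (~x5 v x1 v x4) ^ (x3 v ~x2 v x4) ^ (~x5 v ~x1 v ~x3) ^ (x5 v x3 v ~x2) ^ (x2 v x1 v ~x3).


Clause lengths: 3, 3, 3, 3, 3, 3, 3, 3.
Sum = 3 + 3 + 3 + 3 + 3 + 3 + 3 + 3 = 24.

24


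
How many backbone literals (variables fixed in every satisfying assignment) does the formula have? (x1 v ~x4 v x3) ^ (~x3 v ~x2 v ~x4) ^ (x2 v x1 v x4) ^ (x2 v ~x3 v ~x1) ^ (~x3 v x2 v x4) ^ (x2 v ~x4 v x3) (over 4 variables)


Find all satisfying assignments: 7 model(s).
Check which variables have the same value in every model.
No variable is fixed across all models.
Backbone size = 0.

0


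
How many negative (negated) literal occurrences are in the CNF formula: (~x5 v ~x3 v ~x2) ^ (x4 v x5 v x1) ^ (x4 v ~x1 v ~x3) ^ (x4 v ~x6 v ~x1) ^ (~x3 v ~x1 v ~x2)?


Scan each clause for negated literals.
Clause 1: 3 negative; Clause 2: 0 negative; Clause 3: 2 negative; Clause 4: 2 negative; Clause 5: 3 negative.
Total negative literal occurrences = 10.

10


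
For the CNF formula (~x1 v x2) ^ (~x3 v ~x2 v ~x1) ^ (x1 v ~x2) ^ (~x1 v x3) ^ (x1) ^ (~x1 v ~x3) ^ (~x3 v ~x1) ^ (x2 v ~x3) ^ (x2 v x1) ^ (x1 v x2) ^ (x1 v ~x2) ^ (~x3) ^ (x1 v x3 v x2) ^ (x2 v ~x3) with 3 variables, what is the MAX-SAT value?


Enumerate all 8 truth assignments.
For each, count how many of the 14 clauses are satisfied.
The formula is not fully satisfiable, so the maximum is below 14.
Maximum simultaneously satisfiable clauses = 13.

13


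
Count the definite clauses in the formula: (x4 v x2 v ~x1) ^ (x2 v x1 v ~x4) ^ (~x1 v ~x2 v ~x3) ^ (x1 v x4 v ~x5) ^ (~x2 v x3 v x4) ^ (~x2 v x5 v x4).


A definite clause has exactly one positive literal.
Clause 1: 2 positive -> not definite
Clause 2: 2 positive -> not definite
Clause 3: 0 positive -> not definite
Clause 4: 2 positive -> not definite
Clause 5: 2 positive -> not definite
Clause 6: 2 positive -> not definite
Definite clause count = 0.

0


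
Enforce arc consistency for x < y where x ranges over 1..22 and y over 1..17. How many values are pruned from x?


For the constraint x < y, x needs a supporting value in y's domain.
x can be at most 16 (one less than y's maximum).
Valid x values from domain: 16 out of 22.
Pruned = 22 - 16 = 6.

6


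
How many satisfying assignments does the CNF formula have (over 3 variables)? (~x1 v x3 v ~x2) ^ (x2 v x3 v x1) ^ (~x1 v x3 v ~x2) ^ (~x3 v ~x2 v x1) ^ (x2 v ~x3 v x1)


Enumerate all 8 truth assignments over 3 variables.
Test each against every clause.
Satisfying assignments found: 4.

4


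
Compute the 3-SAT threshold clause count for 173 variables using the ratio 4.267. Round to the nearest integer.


The 3-SAT phase transition occurs at approximately 4.267 clauses per variable.
m = 4.267 * 173 = 738.191.
Rounded to nearest integer: 738.

738


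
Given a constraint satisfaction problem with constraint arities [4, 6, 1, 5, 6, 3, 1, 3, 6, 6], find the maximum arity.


The arities are: 4, 6, 1, 5, 6, 3, 1, 3, 6, 6.
Scan for the maximum value.
Maximum arity = 6.

6


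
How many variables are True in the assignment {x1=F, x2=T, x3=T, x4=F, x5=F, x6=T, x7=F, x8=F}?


The weight is the number of variables assigned True.
True variables: x2, x3, x6.
Weight = 3.

3


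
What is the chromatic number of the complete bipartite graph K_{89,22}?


K_{89,22} is bipartite by definition: the two parts are independent sets, with every edge crossing between them.
Color all vertices in one part with color 1 and all vertices in the other part with color 2.
Since the graph has at least one edge, one color does not suffice.
Chromatic number = 2.

2


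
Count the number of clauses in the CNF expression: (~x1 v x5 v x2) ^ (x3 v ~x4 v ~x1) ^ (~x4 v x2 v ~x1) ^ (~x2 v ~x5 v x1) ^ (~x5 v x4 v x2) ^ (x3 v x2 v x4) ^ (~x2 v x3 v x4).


Each group enclosed in parentheses joined by ^ is one clause.
Counting the conjuncts: 7 clauses.

7


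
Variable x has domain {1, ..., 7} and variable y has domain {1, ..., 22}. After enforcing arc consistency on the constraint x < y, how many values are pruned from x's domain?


For the constraint x < y, x needs a supporting value in y's domain.
x can be at most 21 (one less than y's maximum).
Valid x values from domain: 7 out of 7.
Pruned = 7 - 7 = 0.

0


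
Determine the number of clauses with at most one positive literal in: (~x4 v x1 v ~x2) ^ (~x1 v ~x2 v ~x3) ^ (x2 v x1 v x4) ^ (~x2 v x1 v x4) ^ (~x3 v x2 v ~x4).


A Horn clause has at most one positive literal.
Clause 1: 1 positive lit(s) -> Horn
Clause 2: 0 positive lit(s) -> Horn
Clause 3: 3 positive lit(s) -> not Horn
Clause 4: 2 positive lit(s) -> not Horn
Clause 5: 1 positive lit(s) -> Horn
Total Horn clauses = 3.

3


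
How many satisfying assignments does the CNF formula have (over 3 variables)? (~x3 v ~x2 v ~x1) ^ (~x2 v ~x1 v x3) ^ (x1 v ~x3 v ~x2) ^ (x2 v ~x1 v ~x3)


Enumerate all 8 truth assignments over 3 variables.
Test each against every clause.
Satisfying assignments found: 4.

4


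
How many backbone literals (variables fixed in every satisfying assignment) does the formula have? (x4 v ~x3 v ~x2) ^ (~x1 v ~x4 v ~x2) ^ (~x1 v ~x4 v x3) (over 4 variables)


Find all satisfying assignments: 11 model(s).
Check which variables have the same value in every model.
No variable is fixed across all models.
Backbone size = 0.

0


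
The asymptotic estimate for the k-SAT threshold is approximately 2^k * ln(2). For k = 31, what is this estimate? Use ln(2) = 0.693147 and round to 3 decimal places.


Using the asymptotic formula: threshold ~ 2^k * ln(2).
2^31 = 2147483648.
2147483648 * 0.693147 = 1488521848.16.

1488521848.16


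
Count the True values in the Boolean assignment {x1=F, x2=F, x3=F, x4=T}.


The weight is the number of variables assigned True.
True variables: x4.
Weight = 1.

1


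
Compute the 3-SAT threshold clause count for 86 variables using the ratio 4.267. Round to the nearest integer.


The 3-SAT phase transition occurs at approximately 4.267 clauses per variable.
m = 4.267 * 86 = 366.962.
Rounded to nearest integer: 367.

367


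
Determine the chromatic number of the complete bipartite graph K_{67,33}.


K_{67,33} is bipartite by definition: the two parts are independent sets, with every edge crossing between them.
Color all vertices in one part with color 1 and all vertices in the other part with color 2.
Since the graph has at least one edge, one color does not suffice.
Chromatic number = 2.

2


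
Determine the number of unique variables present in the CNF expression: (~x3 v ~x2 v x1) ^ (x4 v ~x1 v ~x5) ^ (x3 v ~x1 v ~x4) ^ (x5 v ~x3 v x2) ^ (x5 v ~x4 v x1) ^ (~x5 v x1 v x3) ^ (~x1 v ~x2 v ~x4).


Identify each distinct variable in the formula.
Variables found: x1, x2, x3, x4, x5.
Total distinct variables = 5.

5


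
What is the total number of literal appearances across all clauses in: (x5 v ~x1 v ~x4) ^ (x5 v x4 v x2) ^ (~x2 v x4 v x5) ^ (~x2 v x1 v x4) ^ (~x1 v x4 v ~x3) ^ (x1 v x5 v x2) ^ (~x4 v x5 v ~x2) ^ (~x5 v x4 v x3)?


Clause lengths: 3, 3, 3, 3, 3, 3, 3, 3.
Sum = 3 + 3 + 3 + 3 + 3 + 3 + 3 + 3 = 24.

24


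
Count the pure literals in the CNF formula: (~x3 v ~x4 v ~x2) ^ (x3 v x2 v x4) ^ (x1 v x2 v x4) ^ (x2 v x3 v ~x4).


A pure literal appears in only one polarity across all clauses.
Pure literals: x1 (positive only).
Count = 1.

1


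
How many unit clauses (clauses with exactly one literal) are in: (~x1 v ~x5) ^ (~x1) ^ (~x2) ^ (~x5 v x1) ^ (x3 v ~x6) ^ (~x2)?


A unit clause contains exactly one literal.
Unit clauses found: (~x1), (~x2), (~x2).
Count = 3.

3


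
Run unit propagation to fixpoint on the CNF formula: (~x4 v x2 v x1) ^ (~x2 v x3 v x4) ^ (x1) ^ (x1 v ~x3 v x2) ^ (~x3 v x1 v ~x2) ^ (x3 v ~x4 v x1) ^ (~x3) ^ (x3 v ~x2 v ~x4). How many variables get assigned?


Unit propagation repeatedly assigns the literal in any unit clause, then simplifies.
Assignments in order: x1 = T, x3 = F.
No further unit clauses remain.
Total variables assigned = 2.

2


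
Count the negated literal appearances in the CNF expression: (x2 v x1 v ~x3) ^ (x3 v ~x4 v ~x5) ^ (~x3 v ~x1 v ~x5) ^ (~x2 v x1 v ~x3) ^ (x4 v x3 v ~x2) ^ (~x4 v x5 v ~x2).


Scan each clause for negated literals.
Clause 1: 1 negative; Clause 2: 2 negative; Clause 3: 3 negative; Clause 4: 2 negative; Clause 5: 1 negative; Clause 6: 2 negative.
Total negative literal occurrences = 11.

11


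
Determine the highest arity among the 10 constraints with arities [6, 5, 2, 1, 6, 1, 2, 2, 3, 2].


The arities are: 6, 5, 2, 1, 6, 1, 2, 2, 3, 2.
Scan for the maximum value.
Maximum arity = 6.

6


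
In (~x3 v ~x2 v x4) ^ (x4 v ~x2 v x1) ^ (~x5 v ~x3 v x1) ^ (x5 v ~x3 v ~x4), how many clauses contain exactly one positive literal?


A definite clause has exactly one positive literal.
Clause 1: 1 positive -> definite
Clause 2: 2 positive -> not definite
Clause 3: 1 positive -> definite
Clause 4: 1 positive -> definite
Definite clause count = 3.

3


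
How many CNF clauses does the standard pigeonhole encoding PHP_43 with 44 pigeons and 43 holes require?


The PHP encoding has two parts:
1) At-least-one-hole clauses: 44 (one per pigeon, each with 43 literals).
2) At-most-one-pigeon-per-hole clauses: 43 holes * C(44,2) = 43 * 946 = 40678.
Total clauses = 44 + 40678 = 40722.

40722


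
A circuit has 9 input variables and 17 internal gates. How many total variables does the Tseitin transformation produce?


The Tseitin transformation introduces one auxiliary variable per gate.
Total variables = inputs + gates = 9 + 17 = 26.

26


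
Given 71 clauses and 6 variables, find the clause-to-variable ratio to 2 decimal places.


Clause-to-variable ratio = clauses / variables.
71 / 6 = 11.83.

11.83


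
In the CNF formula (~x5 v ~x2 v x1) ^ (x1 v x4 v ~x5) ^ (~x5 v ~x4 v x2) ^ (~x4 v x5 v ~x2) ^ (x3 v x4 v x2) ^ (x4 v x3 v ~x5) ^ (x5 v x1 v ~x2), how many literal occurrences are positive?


Scan each clause for unnegated literals.
Clause 1: 1 positive; Clause 2: 2 positive; Clause 3: 1 positive; Clause 4: 1 positive; Clause 5: 3 positive; Clause 6: 2 positive; Clause 7: 2 positive.
Total positive literal occurrences = 12.

12


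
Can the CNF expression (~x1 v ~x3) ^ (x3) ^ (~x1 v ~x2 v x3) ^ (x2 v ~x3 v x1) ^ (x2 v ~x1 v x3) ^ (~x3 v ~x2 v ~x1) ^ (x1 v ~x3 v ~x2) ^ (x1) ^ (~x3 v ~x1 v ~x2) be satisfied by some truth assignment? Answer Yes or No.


Check all 8 possible truth assignments.
Number of satisfying assignments found: 0.
The formula is unsatisfiable.

No


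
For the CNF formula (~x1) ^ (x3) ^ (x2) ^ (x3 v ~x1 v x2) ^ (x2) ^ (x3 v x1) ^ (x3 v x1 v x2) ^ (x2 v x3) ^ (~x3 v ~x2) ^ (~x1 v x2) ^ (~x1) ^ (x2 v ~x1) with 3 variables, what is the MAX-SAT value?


Enumerate all 8 truth assignments.
For each, count how many of the 12 clauses are satisfied.
The formula is not fully satisfiable, so the maximum is below 12.
Maximum simultaneously satisfiable clauses = 11.

11


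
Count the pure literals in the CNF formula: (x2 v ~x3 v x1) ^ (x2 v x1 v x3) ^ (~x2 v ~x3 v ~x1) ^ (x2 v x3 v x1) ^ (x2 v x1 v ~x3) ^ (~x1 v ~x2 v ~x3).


A pure literal appears in only one polarity across all clauses.
No pure literals found.
Count = 0.

0


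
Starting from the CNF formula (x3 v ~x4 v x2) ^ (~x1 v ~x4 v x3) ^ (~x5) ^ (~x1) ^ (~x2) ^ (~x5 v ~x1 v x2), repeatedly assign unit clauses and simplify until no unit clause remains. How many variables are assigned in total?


Unit propagation repeatedly assigns the literal in any unit clause, then simplifies.
Assignments in order: x5 = F, x1 = F, x2 = F.
No further unit clauses remain.
Total variables assigned = 3.

3


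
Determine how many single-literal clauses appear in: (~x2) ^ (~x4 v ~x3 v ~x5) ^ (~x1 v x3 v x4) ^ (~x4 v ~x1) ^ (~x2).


A unit clause contains exactly one literal.
Unit clauses found: (~x2), (~x2).
Count = 2.

2


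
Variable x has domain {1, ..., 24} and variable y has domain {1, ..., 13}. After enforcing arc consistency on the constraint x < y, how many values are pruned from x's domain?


For the constraint x < y, x needs a supporting value in y's domain.
x can be at most 12 (one less than y's maximum).
Valid x values from domain: 12 out of 24.
Pruned = 24 - 12 = 12.

12


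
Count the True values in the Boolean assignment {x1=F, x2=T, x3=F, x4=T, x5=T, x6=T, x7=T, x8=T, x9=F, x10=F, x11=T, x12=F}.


The weight is the number of variables assigned True.
True variables: x2, x4, x5, x6, x7, x8, x11.
Weight = 7.

7


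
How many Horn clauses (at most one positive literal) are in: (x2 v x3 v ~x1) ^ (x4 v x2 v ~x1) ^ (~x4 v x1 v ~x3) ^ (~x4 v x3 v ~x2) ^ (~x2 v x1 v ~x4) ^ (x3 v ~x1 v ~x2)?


A Horn clause has at most one positive literal.
Clause 1: 2 positive lit(s) -> not Horn
Clause 2: 2 positive lit(s) -> not Horn
Clause 3: 1 positive lit(s) -> Horn
Clause 4: 1 positive lit(s) -> Horn
Clause 5: 1 positive lit(s) -> Horn
Clause 6: 1 positive lit(s) -> Horn
Total Horn clauses = 4.

4


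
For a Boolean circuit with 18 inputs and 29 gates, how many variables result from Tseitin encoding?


The Tseitin transformation introduces one auxiliary variable per gate.
Total variables = inputs + gates = 18 + 29 = 47.

47


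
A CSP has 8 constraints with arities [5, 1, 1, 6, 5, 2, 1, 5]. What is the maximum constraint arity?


The arities are: 5, 1, 1, 6, 5, 2, 1, 5.
Scan for the maximum value.
Maximum arity = 6.

6


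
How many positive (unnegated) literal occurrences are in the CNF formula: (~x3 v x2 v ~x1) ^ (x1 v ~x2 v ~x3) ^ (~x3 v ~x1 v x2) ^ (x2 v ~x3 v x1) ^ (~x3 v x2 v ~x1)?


Scan each clause for unnegated literals.
Clause 1: 1 positive; Clause 2: 1 positive; Clause 3: 1 positive; Clause 4: 2 positive; Clause 5: 1 positive.
Total positive literal occurrences = 6.

6


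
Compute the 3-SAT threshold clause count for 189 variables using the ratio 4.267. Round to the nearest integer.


The 3-SAT phase transition occurs at approximately 4.267 clauses per variable.
m = 4.267 * 189 = 806.463.
Rounded to nearest integer: 806.

806


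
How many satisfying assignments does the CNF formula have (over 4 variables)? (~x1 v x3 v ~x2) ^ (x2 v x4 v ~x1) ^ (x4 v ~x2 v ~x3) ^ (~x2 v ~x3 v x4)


Enumerate all 16 truth assignments over 4 variables.
Test each against every clause.
Satisfying assignments found: 10.

10


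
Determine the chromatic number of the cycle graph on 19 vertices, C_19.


An odd cycle cannot be 2-colored: alternating two colors around the cycle returns to the start with a conflict.
Since 19 is odd, three colors are required (and three suffice).
Chromatic number = 3.

3


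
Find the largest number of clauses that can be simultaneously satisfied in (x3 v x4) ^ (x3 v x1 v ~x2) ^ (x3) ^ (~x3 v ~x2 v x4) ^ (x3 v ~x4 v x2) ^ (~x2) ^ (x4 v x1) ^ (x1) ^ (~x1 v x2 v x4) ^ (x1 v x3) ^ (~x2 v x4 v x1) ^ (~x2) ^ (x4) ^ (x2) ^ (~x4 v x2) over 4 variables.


Enumerate all 16 truth assignments.
For each, count how many of the 15 clauses are satisfied.
The formula is not fully satisfiable, so the maximum is below 15.
Maximum simultaneously satisfiable clauses = 13.

13


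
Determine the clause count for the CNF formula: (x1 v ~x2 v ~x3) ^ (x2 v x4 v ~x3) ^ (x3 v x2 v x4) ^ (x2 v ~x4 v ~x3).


Each group enclosed in parentheses joined by ^ is one clause.
Counting the conjuncts: 4 clauses.

4


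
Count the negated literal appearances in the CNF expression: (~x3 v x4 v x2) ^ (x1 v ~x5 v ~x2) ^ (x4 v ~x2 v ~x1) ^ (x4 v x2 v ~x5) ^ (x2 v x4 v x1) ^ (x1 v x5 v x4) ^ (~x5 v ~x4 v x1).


Scan each clause for negated literals.
Clause 1: 1 negative; Clause 2: 2 negative; Clause 3: 2 negative; Clause 4: 1 negative; Clause 5: 0 negative; Clause 6: 0 negative; Clause 7: 2 negative.
Total negative literal occurrences = 8.

8


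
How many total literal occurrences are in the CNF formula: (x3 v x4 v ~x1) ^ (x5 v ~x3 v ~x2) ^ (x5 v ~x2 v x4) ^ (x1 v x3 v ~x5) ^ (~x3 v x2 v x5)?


Clause lengths: 3, 3, 3, 3, 3.
Sum = 3 + 3 + 3 + 3 + 3 = 15.

15


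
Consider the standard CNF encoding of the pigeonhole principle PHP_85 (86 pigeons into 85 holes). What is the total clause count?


The PHP encoding has two parts:
1) At-least-one-hole clauses: 86 (one per pigeon, each with 85 literals).
2) At-most-one-pigeon-per-hole clauses: 85 holes * C(86,2) = 85 * 3655 = 310675.
Total clauses = 86 + 310675 = 310761.

310761


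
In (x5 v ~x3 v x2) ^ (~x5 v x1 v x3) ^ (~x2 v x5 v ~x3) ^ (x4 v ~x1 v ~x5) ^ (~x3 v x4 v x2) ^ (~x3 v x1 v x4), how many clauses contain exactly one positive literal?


A definite clause has exactly one positive literal.
Clause 1: 2 positive -> not definite
Clause 2: 2 positive -> not definite
Clause 3: 1 positive -> definite
Clause 4: 1 positive -> definite
Clause 5: 2 positive -> not definite
Clause 6: 2 positive -> not definite
Definite clause count = 2.

2


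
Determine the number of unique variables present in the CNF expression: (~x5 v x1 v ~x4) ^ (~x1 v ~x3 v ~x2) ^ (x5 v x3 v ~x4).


Identify each distinct variable in the formula.
Variables found: x1, x2, x3, x4, x5.
Total distinct variables = 5.

5


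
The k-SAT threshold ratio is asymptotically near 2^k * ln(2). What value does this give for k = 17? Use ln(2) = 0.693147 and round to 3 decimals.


Using the asymptotic formula: threshold ~ 2^k * ln(2).
2^17 = 131072.
131072 * 0.693147 = 90852.164.

90852.164


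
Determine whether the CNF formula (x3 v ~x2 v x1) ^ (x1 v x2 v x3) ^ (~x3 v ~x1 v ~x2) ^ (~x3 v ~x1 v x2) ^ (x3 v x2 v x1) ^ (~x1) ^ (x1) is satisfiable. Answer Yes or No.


Check all 8 possible truth assignments.
Number of satisfying assignments found: 0.
The formula is unsatisfiable.

No


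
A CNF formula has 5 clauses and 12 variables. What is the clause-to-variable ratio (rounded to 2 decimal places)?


Clause-to-variable ratio = clauses / variables.
5 / 12 = 0.42.

0.42


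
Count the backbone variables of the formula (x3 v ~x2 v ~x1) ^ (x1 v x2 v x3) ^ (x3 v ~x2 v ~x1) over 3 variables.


Find all satisfying assignments: 6 model(s).
Check which variables have the same value in every model.
No variable is fixed across all models.
Backbone size = 0.

0


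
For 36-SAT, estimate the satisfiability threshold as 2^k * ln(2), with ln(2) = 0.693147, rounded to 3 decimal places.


Using the asymptotic formula: threshold ~ 2^k * ln(2).
2^36 = 68719476736.
68719476736 * 0.693147 = 47632699141.128.

47632699141.128


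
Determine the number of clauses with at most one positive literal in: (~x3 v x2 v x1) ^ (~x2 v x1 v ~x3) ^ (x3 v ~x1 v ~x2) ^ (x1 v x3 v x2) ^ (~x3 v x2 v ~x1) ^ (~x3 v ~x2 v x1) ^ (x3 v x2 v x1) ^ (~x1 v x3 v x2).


A Horn clause has at most one positive literal.
Clause 1: 2 positive lit(s) -> not Horn
Clause 2: 1 positive lit(s) -> Horn
Clause 3: 1 positive lit(s) -> Horn
Clause 4: 3 positive lit(s) -> not Horn
Clause 5: 1 positive lit(s) -> Horn
Clause 6: 1 positive lit(s) -> Horn
Clause 7: 3 positive lit(s) -> not Horn
Clause 8: 2 positive lit(s) -> not Horn
Total Horn clauses = 4.

4


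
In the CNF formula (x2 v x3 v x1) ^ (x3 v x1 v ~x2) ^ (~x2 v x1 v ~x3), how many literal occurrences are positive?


Scan each clause for unnegated literals.
Clause 1: 3 positive; Clause 2: 2 positive; Clause 3: 1 positive.
Total positive literal occurrences = 6.

6
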